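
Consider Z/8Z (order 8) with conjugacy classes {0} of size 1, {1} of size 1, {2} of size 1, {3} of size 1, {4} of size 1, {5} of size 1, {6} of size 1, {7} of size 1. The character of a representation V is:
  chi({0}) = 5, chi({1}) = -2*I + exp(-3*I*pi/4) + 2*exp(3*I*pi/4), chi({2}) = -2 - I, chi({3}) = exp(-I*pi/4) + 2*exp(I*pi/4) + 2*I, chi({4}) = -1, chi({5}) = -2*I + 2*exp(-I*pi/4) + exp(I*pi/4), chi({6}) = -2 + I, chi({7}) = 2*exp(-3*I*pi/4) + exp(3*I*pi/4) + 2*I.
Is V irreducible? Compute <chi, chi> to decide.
Not irreducible (reducible): <chi, chi> = 9 > 1.

Derivation: <chi, chi> = (1/|G|) sum_C |C| * |chi(C)|^2 = (1/8)[1*|5|^2 + 1*|-2*I + exp(-3*I*pi/4) + 2*exp(3*I*pi/4)|^2 + 1*|-2 - I|^2 + 1*|exp(-I*pi/4) + 2*exp(I*pi/4) + 2*I|^2 + 1*|-1|^2 + 1*|-2*I + 2*exp(-I*pi/4) + exp(I*pi/4)|^2 + 1*|-2 + I|^2 + 1*|2*exp(-3*I*pi/4) + exp(3*I*pi/4) + 2*I|^2]
  = (1/8)[(25) + (9 + 2*exp(-3*I*pi/4) - 2*exp(-I*pi/4)) + (5) + (9 - 2*exp(3*I*pi/4) + 2*exp(I*pi/4)) + (1) + (9 - 2*exp(3*I*pi/4) + 2*exp(I*pi/4)) + (5) + (9 + 2*exp(-3*I*pi/4) - 2*exp(-I*pi/4))] = 72/8 = 9.
(Exp terms are combined using exp(i*s)*conj(exp(i*t)) = exp(i*(s-t)), and sums of them are collapsed using the identity that for every m > 1 the m distinct m-th roots of unity sum to 0, e.g. 1 + exp(2*I*pi/3) + exp(-2*I*pi/3) = 0.)
A character is irreducible iff <chi, chi> = 1, so this representation is reducible.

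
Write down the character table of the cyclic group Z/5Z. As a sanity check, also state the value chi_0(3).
Character table of Z/5Z (irreps indexed chi_0,...,chi_4 with chi_k(m) = zeta_5^(k*m), zeta_5 = exp(2*pi*i/5)):
  irrep \ class  {0} (size 1)  {1} (size 1)    {2} (size 1)    {3} (size 1)    {4} (size 1)  
  chi_0          1             1               1               1               1             
  chi_1          1             exp(2*I*pi/5)   exp(4*I*pi/5)   exp(-4*I*pi/5)  exp(-2*I*pi/5)
  chi_2          1             exp(4*I*pi/5)   exp(-2*I*pi/5)  exp(2*I*pi/5)   exp(-4*I*pi/5)
  chi_3          1             exp(-4*I*pi/5)  exp(2*I*pi/5)   exp(-2*I*pi/5)  exp(4*I*pi/5) 
  chi_4          1             exp(-2*I*pi/5)  exp(-4*I*pi/5)  exp(4*I*pi/5)   exp(2*I*pi/5) 

Spot check: chi_0(3) = zeta_5^(0*3) = zeta_5^0 = 1.

Z/5Z is abelian, so all 5 irreducible complex representations are 1-dimensional. They are given by chi_k(m) = zeta_5^(k*m) for k = 0,...,4. Row orthogonality: sum_m chi_k(m) conj(chi_l(m)) = 5 * [k = l].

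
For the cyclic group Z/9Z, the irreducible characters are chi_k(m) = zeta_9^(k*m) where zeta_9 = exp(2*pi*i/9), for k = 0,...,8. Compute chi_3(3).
chi_3(3) = zeta_9^9 = 1

Proof sketch: chi_3(3) = zeta_9^(3*3) = zeta_9^9. Since zeta_9^9 = 1, this equals zeta_9^0 = exp(2*pi*i*0/9) = 1.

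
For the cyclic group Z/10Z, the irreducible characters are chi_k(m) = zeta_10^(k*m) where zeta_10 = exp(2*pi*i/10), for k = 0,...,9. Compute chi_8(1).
chi_8(1) = zeta_10^8 = exp(-2*I*pi/5)

Solution. chi_8(1) = zeta_10^(8*1) = zeta_10^8. Since zeta_10^10 = 1, this equals zeta_10^8 = exp(2*pi*i*8/10) = exp(-2*I*pi/5).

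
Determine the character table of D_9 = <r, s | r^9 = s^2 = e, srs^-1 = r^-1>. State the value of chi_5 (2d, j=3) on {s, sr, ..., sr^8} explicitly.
Conjugacy classes: {e} of size 1, {r^1, r^8} of size 2, {r^2, r^7} of size 2, {r^3, r^6} of size 2, {r^4, r^5} of size 2, {s, sr, ..., sr^8} of size 9.
Character table:
  irrep \ class              {e} (size 1)  {r^1, r^8} (size 2)  {r^2, r^7} (size 2)  {r^3, r^6} (size 2)  {r^4, r^5} (size 2)  {s, sr, ..., sr^8} (size 9)
  chi_1 (triv)               1             1                    1                    1                    1                    1                          
  chi_2 (sign: r->1, s->-1)  1             1                    1                    1                    1                    -1                         
  chi_3 (2d, j=1)            2             2*cos(2*pi/9)        2*cos(4*pi/9)        -1                   -2*cos(pi/9)         0                          
  chi_4 (2d, j=2)            2             2*cos(4*pi/9)        -2*cos(pi/9)         -1                   2*cos(2*pi/9)        0                          
  chi_5 (2d, j=3)            2             -1                   -1                   2                    -1                   0                          
  chi_6 (2d, j=4)            2             -2*cos(pi/9)         2*cos(2*pi/9)        -1                   2*cos(4*pi/9)        0                          

Spot check: chi_5 (2d, j=3) on {s, sr, ..., sr^8} = 0.

Why: D_9 has order 2*9 = 18 with 6 conjugacy classes, hence 6 irreducibles. Sum of squared dims 1 + 1 + 4 + 4 + 4 + 4 = 18 = |G|. Linear characters come from the abelianisation; the 2-dimensional irreps have character r^k -> 2*cos(2*pi*j*k/9), reflections -> 0.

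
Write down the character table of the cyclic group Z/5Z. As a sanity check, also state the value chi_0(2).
Character table of Z/5Z (irreps indexed chi_0,...,chi_4 with chi_k(m) = zeta_5^(k*m), zeta_5 = exp(2*pi*i/5)):
  irrep \ class  {0} (size 1)  {1} (size 1)    {2} (size 1)    {3} (size 1)    {4} (size 1)  
  chi_0          1             1               1               1               1             
  chi_1          1             exp(2*I*pi/5)   exp(4*I*pi/5)   exp(-4*I*pi/5)  exp(-2*I*pi/5)
  chi_2          1             exp(4*I*pi/5)   exp(-2*I*pi/5)  exp(2*I*pi/5)   exp(-4*I*pi/5)
  chi_3          1             exp(-4*I*pi/5)  exp(2*I*pi/5)   exp(-2*I*pi/5)  exp(4*I*pi/5) 
  chi_4          1             exp(-2*I*pi/5)  exp(-4*I*pi/5)  exp(4*I*pi/5)   exp(2*I*pi/5) 

Spot check: chi_0(2) = zeta_5^(0*2) = zeta_5^0 = 1.

Derivation: Z/5Z is abelian, so all 5 irreducible complex representations are 1-dimensional. They are given by chi_k(m) = zeta_5^(k*m) for k = 0,...,4. Row orthogonality: sum_m chi_k(m) conj(chi_l(m)) = 5 * [k = l].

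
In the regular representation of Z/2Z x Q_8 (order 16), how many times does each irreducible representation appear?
Each irreducible V_i of dimension d_i appears with multiplicity d_i, i.e. rho_reg = (direct sum over all irreducibles V_i) d_i V_i. The irreducible dimensions for Z/2Z x Q_8 are 1, 1, 1, 1, 1, 1, 1, 1, 2, 2: 8 irreducibles of dimension 1, each with multiplicity 1; 2 irreducibles of dimension 2, each with multiplicity 2. Total dimension 8*1*1 + 2*2*2 = 16 = |G|.

Argument: General theorem: in the regular representation of a finite group G, each irreducible appears with multiplicity equal to its dimension. Check: dim(rho_reg) = sum d_i^2 = 1 + 1 + 1 + 1 + 1 + 1 + 1 + 1 + 4 + 4 = 16 = |G|.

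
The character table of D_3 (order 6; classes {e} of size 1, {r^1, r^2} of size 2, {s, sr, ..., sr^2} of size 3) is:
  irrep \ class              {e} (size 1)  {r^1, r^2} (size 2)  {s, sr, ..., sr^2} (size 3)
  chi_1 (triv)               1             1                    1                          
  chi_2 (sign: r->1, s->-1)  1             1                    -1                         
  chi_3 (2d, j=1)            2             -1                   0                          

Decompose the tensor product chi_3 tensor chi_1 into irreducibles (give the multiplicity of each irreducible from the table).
chi_3 tensor chi_1 = chi_3 (all other irreducibles have multiplicity 0).

Justification: The character of a tensor product is the pointwise product (chi_3 * chi_1)(C) = chi_3(C) * chi_1(C):
  {e}: (2)*(1), {r^1, r^2}: (-1)*(1), {s, sr, ..., sr^2}: (0)*(1)
so (chi_3 * chi_1) takes values
  {e} -> 2, {r^1, r^2} -> -1, {s, sr, ..., sr^2} -> 0.
Now take the inner product of this character with each irreducible chi from the table, <chi_3*chi_1, chi> = (1/6) sum_C |C| (chi_3*chi_1)(C) conj(chi(C)):
  <chi_3*chi_1, chi_1> = (1/6)[1*(2)*conj(1) + 2*(-1)*conj(1) + 3*(0)*conj(1)]
      = (1/6)[(2) + (-2) + (0)] = 0/6 = 0
  <chi_3*chi_1, chi_2> = (1/6)[1*(2)*conj(1) + 2*(-1)*conj(1) + 3*(0)*conj(-1)]
      = (1/6)[(2) + (-2) + (0)] = 0/6 = 0
  <chi_3*chi_1, chi_3> = (1/6)[1*(2)*conj(2) + 2*(-1)*conj(-1) + 3*(0)*conj(0)]
      = (1/6)[(4) + (2) + (0)] = 6/6 = 1
Hence the multiplicities are chi_3: 1. Dimension check: dim(chi_3)*dim(chi_1) = 2*1 = 2 and sum (mult * dim) = 1*2 = 2.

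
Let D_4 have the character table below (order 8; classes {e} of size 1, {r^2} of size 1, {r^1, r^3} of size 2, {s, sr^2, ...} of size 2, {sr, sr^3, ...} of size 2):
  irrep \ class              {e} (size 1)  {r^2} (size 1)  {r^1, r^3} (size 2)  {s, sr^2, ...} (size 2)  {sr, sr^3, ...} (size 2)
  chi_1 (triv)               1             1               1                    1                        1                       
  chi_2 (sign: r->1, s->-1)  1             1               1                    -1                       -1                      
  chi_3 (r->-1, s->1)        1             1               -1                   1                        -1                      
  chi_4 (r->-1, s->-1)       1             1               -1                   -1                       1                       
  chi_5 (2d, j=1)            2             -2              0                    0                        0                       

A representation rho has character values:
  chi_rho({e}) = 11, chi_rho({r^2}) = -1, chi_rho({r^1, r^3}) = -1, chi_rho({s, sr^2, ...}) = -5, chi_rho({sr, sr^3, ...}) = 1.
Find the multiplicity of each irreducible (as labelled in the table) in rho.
Multiplicities: chi_1: 0, chi_2: 2, chi_3: 0, chi_4: 3, chi_5: 3.

Use <chi_rho, chi> = (1/|G|) sum_C |C| * chi_rho(C) * conj(chi(C)) with |G| = 8 for each irreducible chi in the table:
  <chi_rho, chi_1> = (1/8)[1*(11)*conj(1) + 1*(-1)*conj(1) + 2*(-1)*conj(1) + 2*(-5)*conj(1) + 2*(1)*conj(1)]
      = (1/8)[(11) + (-1) + (-2) + (-10) + (2)] = 0/8 = 0
  <chi_rho, chi_2> = (1/8)[1*(11)*conj(1) + 1*(-1)*conj(1) + 2*(-1)*conj(1) + 2*(-5)*conj(-1) + 2*(1)*conj(-1)]
      = (1/8)[(11) + (-1) + (-2) + (10) + (-2)] = 16/8 = 2
  <chi_rho, chi_3> = (1/8)[1*(11)*conj(1) + 1*(-1)*conj(1) + 2*(-1)*conj(-1) + 2*(-5)*conj(1) + 2*(1)*conj(-1)]
      = (1/8)[(11) + (-1) + (2) + (-10) + (-2)] = 0/8 = 0
  <chi_rho, chi_4> = (1/8)[1*(11)*conj(1) + 1*(-1)*conj(1) + 2*(-1)*conj(-1) + 2*(-5)*conj(-1) + 2*(1)*conj(1)]
      = (1/8)[(11) + (-1) + (2) + (10) + (2)] = 24/8 = 3
  <chi_rho, chi_5> = (1/8)[1*(11)*conj(2) + 1*(-1)*conj(-2) + 2*(-1)*conj(0) + 2*(-5)*conj(0) + 2*(1)*conj(0)]
      = (1/8)[(22) + (2) + (0) + (0) + (0)] = 24/8 = 3
Dimension check: dim(rho) = sum (mult * dim) = 0*1 + 2*1 + 0*1 + 3*1 + 3*2 = 11 = chi_rho(e) = 11.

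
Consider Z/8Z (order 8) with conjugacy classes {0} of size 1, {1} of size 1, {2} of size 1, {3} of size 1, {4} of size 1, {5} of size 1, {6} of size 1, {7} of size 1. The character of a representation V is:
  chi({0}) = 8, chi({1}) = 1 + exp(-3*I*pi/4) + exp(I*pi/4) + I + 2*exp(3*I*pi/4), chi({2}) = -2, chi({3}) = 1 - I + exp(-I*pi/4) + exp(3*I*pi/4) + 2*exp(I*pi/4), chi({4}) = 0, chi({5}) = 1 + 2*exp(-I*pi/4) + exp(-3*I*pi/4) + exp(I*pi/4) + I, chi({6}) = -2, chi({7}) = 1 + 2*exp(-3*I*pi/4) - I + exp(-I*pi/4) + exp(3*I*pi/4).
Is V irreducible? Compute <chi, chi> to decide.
Not irreducible (reducible): <chi, chi> = 12 > 1.

Proof sketch: <chi, chi> = (1/|G|) sum_C |C| * |chi(C)|^2 = (1/8)[1*|8|^2 + 1*|1 + exp(-3*I*pi/4) + exp(I*pi/4) + I + 2*exp(3*I*pi/4)|^2 + 1*|-2|^2 + 1*|1 - I + exp(-I*pi/4) + exp(3*I*pi/4) + 2*exp(I*pi/4)|^2 + 1*|0|^2 + 1*|1 + 2*exp(-I*pi/4) + exp(-3*I*pi/4) + exp(I*pi/4) + I|^2 + 1*|-2|^2 + 1*|1 + 2*exp(-3*I*pi/4) - I + exp(-I*pi/4) + exp(3*I*pi/4)|^2]
  = (1/8)[(64) + (6) + (4) + (6) + (0) + (6) + (4) + (6)] = 96/8 = 12.
(Exp terms are combined using exp(i*s)*conj(exp(i*t)) = exp(i*(s-t)), and sums of them are collapsed using the identity that for every m > 1 the m distinct m-th roots of unity sum to 0, e.g. 1 + exp(2*I*pi/3) + exp(-2*I*pi/3) = 0.)
A character is irreducible iff <chi, chi> = 1, so this representation is reducible.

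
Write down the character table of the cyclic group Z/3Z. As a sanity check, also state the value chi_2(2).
Character table of Z/3Z (irreps indexed chi_0,...,chi_2 with chi_k(m) = zeta_3^(k*m), zeta_3 = exp(2*pi*i/3)):
  irrep \ class  {0} (size 1)  {1} (size 1)    {2} (size 1)  
  chi_0          1             1               1             
  chi_1          1             exp(2*I*pi/3)   exp(-2*I*pi/3)
  chi_2          1             exp(-2*I*pi/3)  exp(2*I*pi/3) 

Spot check: chi_2(2) = zeta_3^(2*2) = zeta_3^4 = exp(2*I*pi/3).

Justification: Z/3Z is abelian, so all 3 irreducible complex representations are 1-dimensional. They are given by chi_k(m) = zeta_3^(k*m) for k = 0,...,2. Row orthogonality: sum_m chi_k(m) conj(chi_l(m)) = 3 * [k = l].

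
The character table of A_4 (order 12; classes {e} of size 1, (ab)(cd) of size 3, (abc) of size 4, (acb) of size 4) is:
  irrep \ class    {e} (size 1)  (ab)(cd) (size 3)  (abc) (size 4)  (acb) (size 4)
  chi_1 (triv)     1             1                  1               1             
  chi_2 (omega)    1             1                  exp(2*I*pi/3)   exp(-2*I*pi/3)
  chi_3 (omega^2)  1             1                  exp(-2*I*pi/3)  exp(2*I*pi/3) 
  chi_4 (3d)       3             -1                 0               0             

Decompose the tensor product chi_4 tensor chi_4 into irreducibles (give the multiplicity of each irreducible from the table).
chi_4 tensor chi_4 = chi_1 + chi_2 + chi_3 + 2*chi_4 (all other irreducibles have multiplicity 0).

Working: The character of a tensor product is the pointwise product (chi_4 * chi_4)(C) = chi_4(C) * chi_4(C):
  {e}: (3)*(3), (ab)(cd): (-1)*(-1), (abc): (0)*(0), (acb): (0)*(0)
so (chi_4 * chi_4) takes values
  {e} -> 9, (ab)(cd) -> 1, (abc) -> 0, (acb) -> 0.
Now take the inner product of this character with each irreducible chi from the table, <chi_4*chi_4, chi> = (1/12) sum_C |C| (chi_4*chi_4)(C) conj(chi(C)):
  <chi_4*chi_4, chi_1> = (1/12)[1*(9)*conj(1) + 3*(1)*conj(1) + 4*(0)*conj(1) + 4*(0)*conj(1)]
      = (1/12)[(9) + (3) + (0) + (0)] = 12/12 = 1
  <chi_4*chi_4, chi_2> = (1/12)[1*(9)*conj(1) + 3*(1)*conj(1) + 4*(0)*conj(exp(2*I*pi/3)) + 4*(0)*conj(exp(-2*I*pi/3))]
      = (1/12)[(9) + (3) + (0) + (0)] = 12/12 = 1
  <chi_4*chi_4, chi_3> = (1/12)[1*(9)*conj(1) + 3*(1)*conj(1) + 4*(0)*conj(exp(-2*I*pi/3)) + 4*(0)*conj(exp(2*I*pi/3))]
      = (1/12)[(9) + (3) + (0) + (0)] = 12/12 = 1
  <chi_4*chi_4, chi_4> = (1/12)[1*(9)*conj(3) + 3*(1)*conj(-1) + 4*(0)*conj(0) + 4*(0)*conj(0)]
      = (1/12)[(27) + (-3) + (0) + (0)] = 24/12 = 2
(Exp terms are combined using exp(i*s)*conj(exp(i*t)) = exp(i*(s-t)), and sums of them are collapsed using the identity that for every m > 1 the m distinct m-th roots of unity sum to 0, e.g. 1 + exp(2*I*pi/3) + exp(-2*I*pi/3) = 0.)
Hence the multiplicities are chi_1: 1, chi_2: 1, chi_3: 1, chi_4: 2. Dimension check: dim(chi_4)*dim(chi_4) = 3*3 = 9 and sum (mult * dim) = 1*1 + 1*1 + 1*1 + 2*3 = 9.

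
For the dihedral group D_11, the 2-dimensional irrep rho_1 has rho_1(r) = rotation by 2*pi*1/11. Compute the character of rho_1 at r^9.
chi_{rho_1}(r^9) = 2*cos(2*pi*1*9/11) = 2*cos(4*pi/11)

Proof sketch: rho_1(r^9) is rotation by angle 2*pi*1*9/11, whose trace is 2*cos(2*pi*1*9/11) = 2*cos(4*pi/11).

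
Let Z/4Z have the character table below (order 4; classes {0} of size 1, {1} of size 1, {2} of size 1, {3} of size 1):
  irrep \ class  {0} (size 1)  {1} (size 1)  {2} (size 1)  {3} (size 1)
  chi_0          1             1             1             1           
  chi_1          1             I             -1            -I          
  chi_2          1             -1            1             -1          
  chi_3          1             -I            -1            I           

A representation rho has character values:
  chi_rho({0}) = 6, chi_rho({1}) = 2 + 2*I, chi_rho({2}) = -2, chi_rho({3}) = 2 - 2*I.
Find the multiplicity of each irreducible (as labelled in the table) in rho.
Multiplicities: chi_0: 2, chi_1: 3, chi_2: 0, chi_3: 1.

Solution. Use <chi_rho, chi> = (1/|G|) sum_C |C| * chi_rho(C) * conj(chi(C)) with |G| = 4 for each irreducible chi in the table:
  <chi_rho, chi_0> = (1/4)[1*(6)*conj(1) + 1*(2 + 2*I)*conj(1) + 1*(-2)*conj(1) + 1*(2 - 2*I)*conj(1)]
      = (1/4)[(6) + (2 + 2*I) + (-2) + (2 - 2*I)] = 8/4 = 2
  <chi_rho, chi_1> = (1/4)[1*(6)*conj(1) + 1*(2 + 2*I)*conj(I) + 1*(-2)*conj(-1) + 1*(2 - 2*I)*conj(-I)]
      = (1/4)[(6) + (2 - 2*I) + (2) + (2 + 2*I)] = 12/4 = 3
  <chi_rho, chi_2> = (1/4)[1*(6)*conj(1) + 1*(2 + 2*I)*conj(-1) + 1*(-2)*conj(1) + 1*(2 - 2*I)*conj(-1)]
      = (1/4)[(6) + (-2 - 2*I) + (-2) + (-2 + 2*I)] = 0/4 = 0
  <chi_rho, chi_3> = (1/4)[1*(6)*conj(1) + 1*(2 + 2*I)*conj(-I) + 1*(-2)*conj(-1) + 1*(2 - 2*I)*conj(I)]
      = (1/4)[(6) + (-2 + 2*I) + (2) + (-2 - 2*I)] = 4/4 = 1
(Exp terms are combined using exp(i*s)*conj(exp(i*t)) = exp(i*(s-t)), and sums of them are collapsed using the identity that for every m > 1 the m distinct m-th roots of unity sum to 0, e.g. 1 + exp(2*I*pi/3) + exp(-2*I*pi/3) = 0.)
Dimension check: dim(rho) = sum (mult * dim) = 2*1 + 3*1 + 0*1 + 1*1 = 6 = chi_rho(e) = 6.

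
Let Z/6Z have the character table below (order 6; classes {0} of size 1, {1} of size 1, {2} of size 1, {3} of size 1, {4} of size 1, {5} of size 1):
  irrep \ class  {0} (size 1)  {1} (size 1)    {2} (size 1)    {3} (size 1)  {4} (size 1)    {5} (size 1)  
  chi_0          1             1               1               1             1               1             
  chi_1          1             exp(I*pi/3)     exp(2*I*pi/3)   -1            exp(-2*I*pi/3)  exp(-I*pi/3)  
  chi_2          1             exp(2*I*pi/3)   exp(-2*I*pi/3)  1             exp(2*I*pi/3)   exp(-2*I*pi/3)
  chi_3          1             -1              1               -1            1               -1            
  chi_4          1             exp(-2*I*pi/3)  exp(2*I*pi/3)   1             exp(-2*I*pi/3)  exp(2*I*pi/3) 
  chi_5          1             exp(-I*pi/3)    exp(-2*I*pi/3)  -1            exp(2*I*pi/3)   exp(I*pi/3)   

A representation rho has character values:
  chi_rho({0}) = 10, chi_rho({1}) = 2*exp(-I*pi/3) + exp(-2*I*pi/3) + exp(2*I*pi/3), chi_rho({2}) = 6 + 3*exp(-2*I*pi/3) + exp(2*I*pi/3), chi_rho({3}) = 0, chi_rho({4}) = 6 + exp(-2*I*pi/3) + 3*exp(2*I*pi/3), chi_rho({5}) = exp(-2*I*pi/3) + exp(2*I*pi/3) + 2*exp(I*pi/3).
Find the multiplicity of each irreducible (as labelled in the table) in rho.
Multiplicities: chi_0: 3, chi_1: 0, chi_2: 1, chi_3: 3, chi_4: 1, chi_5: 2.

Derivation: Use <chi_rho, chi> = (1/|G|) sum_C |C| * chi_rho(C) * conj(chi(C)) with |G| = 6 for each irreducible chi in the table:
  <chi_rho, chi_0> = (1/6)[1*(10)*conj(1) + 1*(2*exp(-I*pi/3) + exp(-2*I*pi/3) + exp(2*I*pi/3))*conj(1) + 1*(6 + 3*exp(-2*I*pi/3) + exp(2*I*pi/3))*conj(1) + 1*(0)*conj(1) + 1*(6 + exp(-2*I*pi/3) + 3*exp(2*I*pi/3))*conj(1) + 1*(exp(-2*I*pi/3) + exp(2*I*pi/3) + 2*exp(I*pi/3))*conj(1)]
      = (1/6)[(10) + (2*exp(-I*pi/3) + exp(-2*I*pi/3) + exp(2*I*pi/3)) + (6 + 3*exp(-2*I*pi/3) + exp(2*I*pi/3)) + (0) + (6 + exp(-2*I*pi/3) + 3*exp(2*I*pi/3)) + (exp(-2*I*pi/3) + exp(2*I*pi/3) + 2*exp(I*pi/3))] = 18/6 = 3
  <chi_rho, chi_1> = (1/6)[1*(10)*conj(1) + 1*(2*exp(-I*pi/3) + exp(-2*I*pi/3) + exp(2*I*pi/3))*conj(exp(I*pi/3)) + 1*(6 + 3*exp(-2*I*pi/3) + exp(2*I*pi/3))*conj(exp(2*I*pi/3)) + 1*(0)*conj(-1) + 1*(6 + exp(-2*I*pi/3) + 3*exp(2*I*pi/3))*conj(exp(-2*I*pi/3)) + 1*(exp(-2*I*pi/3) + exp(2*I*pi/3) + 2*exp(I*pi/3))*conj(exp(-I*pi/3))]
      = (1/6)[(10) + (-1 + 2*exp(-2*I*pi/3) + exp(I*pi/3)) + (1 + 6*exp(-2*I*pi/3) + 3*exp(2*I*pi/3)) + (0) + (1 + 3*exp(-2*I*pi/3) + 6*exp(2*I*pi/3)) + (-1 + exp(-I*pi/3) + 2*exp(2*I*pi/3))] = 0/6 = 0
  <chi_rho, chi_2> = (1/6)[1*(10)*conj(1) + 1*(2*exp(-I*pi/3) + exp(-2*I*pi/3) + exp(2*I*pi/3))*conj(exp(2*I*pi/3)) + 1*(6 + 3*exp(-2*I*pi/3) + exp(2*I*pi/3))*conj(exp(-2*I*pi/3)) + 1*(0)*conj(1) + 1*(6 + exp(-2*I*pi/3) + 3*exp(2*I*pi/3))*conj(exp(2*I*pi/3)) + 1*(exp(-2*I*pi/3) + exp(2*I*pi/3) + 2*exp(I*pi/3))*conj(exp(-2*I*pi/3))]
      = (1/6)[(10) + (-1 + exp(2*I*pi/3)) + (3 + exp(-2*I*pi/3) + 6*exp(2*I*pi/3)) + (0) + (3 + 6*exp(-2*I*pi/3) + exp(2*I*pi/3)) + (-1 + exp(-2*I*pi/3))] = 6/6 = 1
  <chi_rho, chi_3> = (1/6)[1*(10)*conj(1) + 1*(2*exp(-I*pi/3) + exp(-2*I*pi/3) + exp(2*I*pi/3))*conj(-1) + 1*(6 + 3*exp(-2*I*pi/3) + exp(2*I*pi/3))*conj(1) + 1*(0)*conj(-1) + 1*(6 + exp(-2*I*pi/3) + 3*exp(2*I*pi/3))*conj(1) + 1*(exp(-2*I*pi/3) + exp(2*I*pi/3) + 2*exp(I*pi/3))*conj(-1)]
      = (1/6)[(10) + (-exp(2*I*pi/3) - exp(-2*I*pi/3) - 2*exp(-I*pi/3)) + (6 + 3*exp(-2*I*pi/3) + exp(2*I*pi/3)) + (0) + (6 + exp(-2*I*pi/3) + 3*exp(2*I*pi/3)) + (-2*exp(I*pi/3) - exp(2*I*pi/3) - exp(-2*I*pi/3))] = 18/6 = 3
  <chi_rho, chi_4> = (1/6)[1*(10)*conj(1) + 1*(2*exp(-I*pi/3) + exp(-2*I*pi/3) + exp(2*I*pi/3))*conj(exp(-2*I*pi/3)) + 1*(6 + 3*exp(-2*I*pi/3) + exp(2*I*pi/3))*conj(exp(2*I*pi/3)) + 1*(0)*conj(1) + 1*(6 + exp(-2*I*pi/3) + 3*exp(2*I*pi/3))*conj(exp(-2*I*pi/3)) + 1*(exp(-2*I*pi/3) + exp(2*I*pi/3) + 2*exp(I*pi/3))*conj(exp(2*I*pi/3))]
      = (1/6)[(10) + (1 + exp(-2*I*pi/3) + 2*exp(I*pi/3)) + (1 + 6*exp(-2*I*pi/3) + 3*exp(2*I*pi/3)) + (0) + (1 + 3*exp(-2*I*pi/3) + 6*exp(2*I*pi/3)) + (1 + 2*exp(-I*pi/3) + exp(2*I*pi/3))] = 6/6 = 1
  <chi_rho, chi_5> = (1/6)[1*(10)*conj(1) + 1*(2*exp(-I*pi/3) + exp(-2*I*pi/3) + exp(2*I*pi/3))*conj(exp(-I*pi/3)) + 1*(6 + 3*exp(-2*I*pi/3) + exp(2*I*pi/3))*conj(exp(-2*I*pi/3)) + 1*(0)*conj(-1) + 1*(6 + exp(-2*I*pi/3) + 3*exp(2*I*pi/3))*conj(exp(2*I*pi/3)) + 1*(exp(-2*I*pi/3) + exp(2*I*pi/3) + 2*exp(I*pi/3))*conj(exp(I*pi/3))]
      = (1/6)[(10) + (1 + exp(-I*pi/3)) + (3 + exp(-2*I*pi/3) + 6*exp(2*I*pi/3)) + (0) + (3 + 6*exp(-2*I*pi/3) + exp(2*I*pi/3)) + (1 + exp(I*pi/3))] = 12/6 = 2
(Exp terms are combined using exp(i*s)*conj(exp(i*t)) = exp(i*(s-t)), and sums of them are collapsed using the identity that for every m > 1 the m distinct m-th roots of unity sum to 0, e.g. 1 + exp(2*I*pi/3) + exp(-2*I*pi/3) = 0.)
Dimension check: dim(rho) = sum (mult * dim) = 3*1 + 0*1 + 1*1 + 3*1 + 1*1 + 2*1 = 10 = chi_rho(e) = 10.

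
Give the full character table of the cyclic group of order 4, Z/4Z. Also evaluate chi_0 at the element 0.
Character table of Z/4Z (irreps indexed chi_0,...,chi_3 with chi_k(m) = zeta_4^(k*m), zeta_4 = exp(2*pi*i/4)):
  irrep \ class  {0} (size 1)  {1} (size 1)  {2} (size 1)  {3} (size 1)
  chi_0          1             1             1             1           
  chi_1          1             I             -1            -I          
  chi_2          1             -1            1             -1          
  chi_3          1             -I            -1            I           

Spot check: chi_0(0) = zeta_4^(0*0) = zeta_4^0 = 1.

Working: Z/4Z is abelian, so all 4 irreducible complex representations are 1-dimensional. They are given by chi_k(m) = zeta_4^(k*m) for k = 0,...,3. Row orthogonality: sum_m chi_k(m) conj(chi_l(m)) = 4 * [k = l].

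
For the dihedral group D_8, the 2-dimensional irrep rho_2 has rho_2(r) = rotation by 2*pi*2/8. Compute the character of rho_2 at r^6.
chi_{rho_2}(r^6) = 2*cos(2*pi*2*6/8) = -2

Reasoning: rho_2(r^6) is rotation by angle 2*pi*2*6/8, whose trace is 2*cos(2*pi*2*6/8) = -2.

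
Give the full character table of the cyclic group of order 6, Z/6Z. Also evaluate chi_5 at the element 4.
Character table of Z/6Z (irreps indexed chi_0,...,chi_5 with chi_k(m) = zeta_6^(k*m), zeta_6 = exp(2*pi*i/6)):
  irrep \ class  {0} (size 1)  {1} (size 1)    {2} (size 1)    {3} (size 1)  {4} (size 1)    {5} (size 1)  
  chi_0          1             1               1               1             1               1             
  chi_1          1             exp(I*pi/3)     exp(2*I*pi/3)   -1            exp(-2*I*pi/3)  exp(-I*pi/3)  
  chi_2          1             exp(2*I*pi/3)   exp(-2*I*pi/3)  1             exp(2*I*pi/3)   exp(-2*I*pi/3)
  chi_3          1             -1              1               -1            1               -1            
  chi_4          1             exp(-2*I*pi/3)  exp(2*I*pi/3)   1             exp(-2*I*pi/3)  exp(2*I*pi/3) 
  chi_5          1             exp(-I*pi/3)    exp(-2*I*pi/3)  -1            exp(2*I*pi/3)   exp(I*pi/3)   

Spot check: chi_5(4) = zeta_6^(5*4) = zeta_6^20 = exp(2*I*pi/3).

Working: Z/6Z is abelian, so all 6 irreducible complex representations are 1-dimensional. They are given by chi_k(m) = zeta_6^(k*m) for k = 0,...,5. Row orthogonality: sum_m chi_k(m) conj(chi_l(m)) = 6 * [k = l].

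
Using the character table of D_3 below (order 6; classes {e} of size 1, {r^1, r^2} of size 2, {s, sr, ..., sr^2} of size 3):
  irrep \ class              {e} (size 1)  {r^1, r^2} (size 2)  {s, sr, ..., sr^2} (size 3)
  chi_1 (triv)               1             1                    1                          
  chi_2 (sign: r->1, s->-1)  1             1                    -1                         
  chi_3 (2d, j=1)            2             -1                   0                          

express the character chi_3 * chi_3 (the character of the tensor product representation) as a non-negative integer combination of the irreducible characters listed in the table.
chi_3 tensor chi_3 = chi_1 + chi_2 + chi_3 (all other irreducibles have multiplicity 0).

The character of a tensor product is the pointwise product (chi_3 * chi_3)(C) = chi_3(C) * chi_3(C):
  {e}: (2)*(2), {r^1, r^2}: (-1)*(-1), {s, sr, ..., sr^2}: (0)*(0)
so (chi_3 * chi_3) takes values
  {e} -> 4, {r^1, r^2} -> 1, {s, sr, ..., sr^2} -> 0.
Now take the inner product of this character with each irreducible chi from the table, <chi_3*chi_3, chi> = (1/6) sum_C |C| (chi_3*chi_3)(C) conj(chi(C)):
  <chi_3*chi_3, chi_1> = (1/6)[1*(4)*conj(1) + 2*(1)*conj(1) + 3*(0)*conj(1)]
      = (1/6)[(4) + (2) + (0)] = 6/6 = 1
  <chi_3*chi_3, chi_2> = (1/6)[1*(4)*conj(1) + 2*(1)*conj(1) + 3*(0)*conj(-1)]
      = (1/6)[(4) + (2) + (0)] = 6/6 = 1
  <chi_3*chi_3, chi_3> = (1/6)[1*(4)*conj(2) + 2*(1)*conj(-1) + 3*(0)*conj(0)]
      = (1/6)[(8) + (-2) + (0)] = 6/6 = 1
Hence the multiplicities are chi_1: 1, chi_2: 1, chi_3: 1. Dimension check: dim(chi_3)*dim(chi_3) = 2*2 = 4 and sum (mult * dim) = 1*1 + 1*1 + 1*2 = 4.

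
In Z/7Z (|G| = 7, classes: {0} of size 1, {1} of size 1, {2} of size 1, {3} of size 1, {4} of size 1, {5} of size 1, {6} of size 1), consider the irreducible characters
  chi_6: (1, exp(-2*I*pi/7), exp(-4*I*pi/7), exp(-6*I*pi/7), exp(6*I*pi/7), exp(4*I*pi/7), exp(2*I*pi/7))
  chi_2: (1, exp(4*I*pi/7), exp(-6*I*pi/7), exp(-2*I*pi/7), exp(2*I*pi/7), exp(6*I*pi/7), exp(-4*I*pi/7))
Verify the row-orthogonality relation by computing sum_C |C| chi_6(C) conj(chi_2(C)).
Sum = 0; so <chi_6, chi_2> = 0 (distinct irreducibles are orthogonal).

Justification: Compute term by term over conjugacy classes (|C| * chi_6(C) * conj(chi_2(C))):
  1*(1)*conj(1) + 1*(exp(-2*I*pi/7))*conj(exp(4*I*pi/7)) + 1*(exp(-4*I*pi/7))*conj(exp(-6*I*pi/7)) + 1*(exp(-6*I*pi/7))*conj(exp(-2*I*pi/7)) + 1*(exp(6*I*pi/7))*conj(exp(2*I*pi/7)) + 1*(exp(4*I*pi/7))*conj(exp(6*I*pi/7)) + 1*(exp(2*I*pi/7))*conj(exp(-4*I*pi/7))
  = (1) + (exp(-6*I*pi/7)) + (exp(2*I*pi/7)) + (exp(-4*I*pi/7)) + (exp(4*I*pi/7)) + (exp(-2*I*pi/7)) + (exp(6*I*pi/7))
  = 0.
(Exp terms are combined using exp(i*s)*conj(exp(i*t)) = exp(i*(s-t)), and sums of them are collapsed using the identity that for every m > 1 the m distinct m-th roots of unity sum to 0, e.g. 1 + exp(2*I*pi/3) + exp(-2*I*pi/3) = 0.)
Dividing by |G| = 7 gives 0/7 = 0, matching the row-orthogonality relation <chi_6, chi_2> = [chi_6 = chi_2].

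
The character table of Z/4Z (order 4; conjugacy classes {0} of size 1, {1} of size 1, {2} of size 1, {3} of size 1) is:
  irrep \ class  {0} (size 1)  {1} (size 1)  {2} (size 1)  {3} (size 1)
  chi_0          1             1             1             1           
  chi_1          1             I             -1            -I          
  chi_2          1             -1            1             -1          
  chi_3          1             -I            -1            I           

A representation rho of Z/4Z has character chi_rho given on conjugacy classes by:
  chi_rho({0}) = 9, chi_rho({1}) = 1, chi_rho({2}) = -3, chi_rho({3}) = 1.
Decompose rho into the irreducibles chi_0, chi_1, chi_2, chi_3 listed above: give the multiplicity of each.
Multiplicities: chi_0: 2, chi_1: 3, chi_2: 1, chi_3: 3.

Justification: Use <chi_rho, chi> = (1/|G|) sum_C |C| * chi_rho(C) * conj(chi(C)) with |G| = 4 for each irreducible chi in the table:
  <chi_rho, chi_0> = (1/4)[1*(9)*conj(1) + 1*(1)*conj(1) + 1*(-3)*conj(1) + 1*(1)*conj(1)]
      = (1/4)[(9) + (1) + (-3) + (1)] = 8/4 = 2
  <chi_rho, chi_1> = (1/4)[1*(9)*conj(1) + 1*(1)*conj(I) + 1*(-3)*conj(-1) + 1*(1)*conj(-I)]
      = (1/4)[(9) + (-I) + (3) + (I)] = 12/4 = 3
  <chi_rho, chi_2> = (1/4)[1*(9)*conj(1) + 1*(1)*conj(-1) + 1*(-3)*conj(1) + 1*(1)*conj(-1)]
      = (1/4)[(9) + (-1) + (-3) + (-1)] = 4/4 = 1
  <chi_rho, chi_3> = (1/4)[1*(9)*conj(1) + 1*(1)*conj(-I) + 1*(-3)*conj(-1) + 1*(1)*conj(I)]
      = (1/4)[(9) + (I) + (3) + (-I)] = 12/4 = 3
(Exp terms are combined using exp(i*s)*conj(exp(i*t)) = exp(i*(s-t)), and sums of them are collapsed using the identity that for every m > 1 the m distinct m-th roots of unity sum to 0, e.g. 1 + exp(2*I*pi/3) + exp(-2*I*pi/3) = 0.)
Dimension check: dim(rho) = sum (mult * dim) = 2*1 + 3*1 + 1*1 + 3*1 = 9 = chi_rho(e) = 9.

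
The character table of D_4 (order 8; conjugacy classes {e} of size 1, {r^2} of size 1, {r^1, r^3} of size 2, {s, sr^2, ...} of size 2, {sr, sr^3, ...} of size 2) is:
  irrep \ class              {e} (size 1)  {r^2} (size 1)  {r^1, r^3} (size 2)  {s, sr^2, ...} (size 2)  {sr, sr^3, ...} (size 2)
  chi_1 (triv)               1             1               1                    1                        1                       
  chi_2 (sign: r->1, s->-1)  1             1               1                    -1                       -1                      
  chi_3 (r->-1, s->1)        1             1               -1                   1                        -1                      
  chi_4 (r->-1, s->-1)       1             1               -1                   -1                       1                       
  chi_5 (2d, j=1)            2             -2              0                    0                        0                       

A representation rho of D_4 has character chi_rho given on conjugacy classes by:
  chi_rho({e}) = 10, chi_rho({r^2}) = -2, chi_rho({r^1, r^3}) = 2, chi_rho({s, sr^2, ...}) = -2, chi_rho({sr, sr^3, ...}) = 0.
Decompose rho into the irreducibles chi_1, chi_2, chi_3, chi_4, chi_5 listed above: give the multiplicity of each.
Multiplicities: chi_1: 1, chi_2: 2, chi_3: 0, chi_4: 1, chi_5: 3.

Working: Use <chi_rho, chi> = (1/|G|) sum_C |C| * chi_rho(C) * conj(chi(C)) with |G| = 8 for each irreducible chi in the table:
  <chi_rho, chi_1> = (1/8)[1*(10)*conj(1) + 1*(-2)*conj(1) + 2*(2)*conj(1) + 2*(-2)*conj(1) + 2*(0)*conj(1)]
      = (1/8)[(10) + (-2) + (4) + (-4) + (0)] = 8/8 = 1
  <chi_rho, chi_2> = (1/8)[1*(10)*conj(1) + 1*(-2)*conj(1) + 2*(2)*conj(1) + 2*(-2)*conj(-1) + 2*(0)*conj(-1)]
      = (1/8)[(10) + (-2) + (4) + (4) + (0)] = 16/8 = 2
  <chi_rho, chi_3> = (1/8)[1*(10)*conj(1) + 1*(-2)*conj(1) + 2*(2)*conj(-1) + 2*(-2)*conj(1) + 2*(0)*conj(-1)]
      = (1/8)[(10) + (-2) + (-4) + (-4) + (0)] = 0/8 = 0
  <chi_rho, chi_4> = (1/8)[1*(10)*conj(1) + 1*(-2)*conj(1) + 2*(2)*conj(-1) + 2*(-2)*conj(-1) + 2*(0)*conj(1)]
      = (1/8)[(10) + (-2) + (-4) + (4) + (0)] = 8/8 = 1
  <chi_rho, chi_5> = (1/8)[1*(10)*conj(2) + 1*(-2)*conj(-2) + 2*(2)*conj(0) + 2*(-2)*conj(0) + 2*(0)*conj(0)]
      = (1/8)[(20) + (4) + (0) + (0) + (0)] = 24/8 = 3
Dimension check: dim(rho) = sum (mult * dim) = 1*1 + 2*1 + 0*1 + 1*1 + 3*2 = 10 = chi_rho(e) = 10.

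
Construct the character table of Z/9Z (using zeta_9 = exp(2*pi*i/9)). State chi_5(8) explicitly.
Character table of Z/9Z (irreps indexed chi_0,...,chi_8 with chi_k(m) = zeta_9^(k*m), zeta_9 = exp(2*pi*i/9)):
  irrep \ class  {0} (size 1)  {1} (size 1)    {2} (size 1)    {3} (size 1)    {4} (size 1)    {5} (size 1)    {6} (size 1)    {7} (size 1)    {8} (size 1)  
  chi_0          1             1               1               1               1               1               1               1               1             
  chi_1          1             exp(2*I*pi/9)   exp(4*I*pi/9)   exp(2*I*pi/3)   exp(8*I*pi/9)   exp(-8*I*pi/9)  exp(-2*I*pi/3)  exp(-4*I*pi/9)  exp(-2*I*pi/9)
  chi_2          1             exp(4*I*pi/9)   exp(8*I*pi/9)   exp(-2*I*pi/3)  exp(-2*I*pi/9)  exp(2*I*pi/9)   exp(2*I*pi/3)   exp(-8*I*pi/9)  exp(-4*I*pi/9)
  chi_3          1             exp(2*I*pi/3)   exp(-2*I*pi/3)  1               exp(2*I*pi/3)   exp(-2*I*pi/3)  1               exp(2*I*pi/3)   exp(-2*I*pi/3)
  chi_4          1             exp(8*I*pi/9)   exp(-2*I*pi/9)  exp(2*I*pi/3)   exp(-4*I*pi/9)  exp(4*I*pi/9)   exp(-2*I*pi/3)  exp(2*I*pi/9)   exp(-8*I*pi/9)
  chi_5          1             exp(-8*I*pi/9)  exp(2*I*pi/9)   exp(-2*I*pi/3)  exp(4*I*pi/9)   exp(-4*I*pi/9)  exp(2*I*pi/3)   exp(-2*I*pi/9)  exp(8*I*pi/9) 
  chi_6          1             exp(-2*I*pi/3)  exp(2*I*pi/3)   1               exp(-2*I*pi/3)  exp(2*I*pi/3)   1               exp(-2*I*pi/3)  exp(2*I*pi/3) 
  chi_7          1             exp(-4*I*pi/9)  exp(-8*I*pi/9)  exp(2*I*pi/3)   exp(2*I*pi/9)   exp(-2*I*pi/9)  exp(-2*I*pi/3)  exp(8*I*pi/9)   exp(4*I*pi/9) 
  chi_8          1             exp(-2*I*pi/9)  exp(-4*I*pi/9)  exp(-2*I*pi/3)  exp(-8*I*pi/9)  exp(8*I*pi/9)   exp(2*I*pi/3)   exp(4*I*pi/9)   exp(2*I*pi/9) 

Spot check: chi_5(8) = zeta_9^(5*8) = zeta_9^40 = exp(8*I*pi/9).

Working: Z/9Z is abelian, so all 9 irreducible complex representations are 1-dimensional. They are given by chi_k(m) = zeta_9^(k*m) for k = 0,...,8. Row orthogonality: sum_m chi_k(m) conj(chi_l(m)) = 9 * [k = l].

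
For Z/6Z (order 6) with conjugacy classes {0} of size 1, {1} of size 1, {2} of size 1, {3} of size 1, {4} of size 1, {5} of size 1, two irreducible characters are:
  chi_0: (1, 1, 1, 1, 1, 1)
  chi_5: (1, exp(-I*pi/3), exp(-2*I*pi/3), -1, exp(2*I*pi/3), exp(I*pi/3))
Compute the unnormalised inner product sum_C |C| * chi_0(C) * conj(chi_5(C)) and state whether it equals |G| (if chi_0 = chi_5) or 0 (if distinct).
Sum = 0; so <chi_0, chi_5> = 0 (distinct irreducibles are orthogonal).

Working: Compute term by term over conjugacy classes (|C| * chi_0(C) * conj(chi_5(C))):
  1*(1)*conj(1) + 1*(1)*conj(exp(-I*pi/3)) + 1*(1)*conj(exp(-2*I*pi/3)) + 1*(1)*conj(-1) + 1*(1)*conj(exp(2*I*pi/3)) + 1*(1)*conj(exp(I*pi/3))
  = (1) + (exp(I*pi/3)) + (exp(2*I*pi/3)) + (-1) + (exp(-2*I*pi/3)) + (exp(-I*pi/3))
  = 0.
(Exp terms are combined using exp(i*s)*conj(exp(i*t)) = exp(i*(s-t)), and sums of them are collapsed using the identity that for every m > 1 the m distinct m-th roots of unity sum to 0, e.g. 1 + exp(2*I*pi/3) + exp(-2*I*pi/3) = 0.)
Dividing by |G| = 6 gives 0/6 = 0, matching the row-orthogonality relation <chi_0, chi_5> = [chi_0 = chi_5].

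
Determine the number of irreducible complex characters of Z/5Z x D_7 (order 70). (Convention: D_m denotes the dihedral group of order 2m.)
25

Argument: The number of irreducible complex representations of a finite group equals its number of conjugacy classes. For a direct product, #classes(G x H) = #classes(G) * #classes(H). Z/5Z has 5 classes (abelian), D_7 has 5 classes, so 5 * 5 = 25, so Z/5Z x D_7 (order 70) has exactly 25 irreducible complex representations.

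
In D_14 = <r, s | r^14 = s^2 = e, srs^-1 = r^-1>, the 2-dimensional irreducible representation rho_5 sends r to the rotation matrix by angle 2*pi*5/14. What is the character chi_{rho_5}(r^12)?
chi_{rho_5}(r^12) = 2*cos(2*pi*5*12/14) = -2*cos(3*pi/7)

rho_5(r^12) is rotation by angle 2*pi*5*12/14, whose trace is 2*cos(2*pi*5*12/14) = -2*cos(3*pi/7).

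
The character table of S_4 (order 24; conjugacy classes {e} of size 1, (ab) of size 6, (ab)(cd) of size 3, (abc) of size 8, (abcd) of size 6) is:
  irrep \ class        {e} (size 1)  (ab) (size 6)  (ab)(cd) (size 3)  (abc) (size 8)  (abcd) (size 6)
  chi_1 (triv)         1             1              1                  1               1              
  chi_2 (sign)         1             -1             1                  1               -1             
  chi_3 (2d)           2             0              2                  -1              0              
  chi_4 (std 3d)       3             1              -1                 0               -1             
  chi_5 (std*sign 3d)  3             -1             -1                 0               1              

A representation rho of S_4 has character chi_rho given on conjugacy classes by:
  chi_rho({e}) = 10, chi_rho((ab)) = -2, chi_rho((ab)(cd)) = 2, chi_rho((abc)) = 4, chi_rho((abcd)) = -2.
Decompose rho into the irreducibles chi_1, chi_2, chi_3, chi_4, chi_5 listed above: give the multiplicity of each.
Multiplicities: chi_1: 1, chi_2: 3, chi_3: 0, chi_4: 1, chi_5: 1.

Reasoning: Use <chi_rho, chi> = (1/|G|) sum_C |C| * chi_rho(C) * conj(chi(C)) with |G| = 24 for each irreducible chi in the table:
  <chi_rho, chi_1> = (1/24)[1*(10)*conj(1) + 6*(-2)*conj(1) + 3*(2)*conj(1) + 8*(4)*conj(1) + 6*(-2)*conj(1)]
      = (1/24)[(10) + (-12) + (6) + (32) + (-12)] = 24/24 = 1
  <chi_rho, chi_2> = (1/24)[1*(10)*conj(1) + 6*(-2)*conj(-1) + 3*(2)*conj(1) + 8*(4)*conj(1) + 6*(-2)*conj(-1)]
      = (1/24)[(10) + (12) + (6) + (32) + (12)] = 72/24 = 3
  <chi_rho, chi_3> = (1/24)[1*(10)*conj(2) + 6*(-2)*conj(0) + 3*(2)*conj(2) + 8*(4)*conj(-1) + 6*(-2)*conj(0)]
      = (1/24)[(20) + (0) + (12) + (-32) + (0)] = 0/24 = 0
  <chi_rho, chi_4> = (1/24)[1*(10)*conj(3) + 6*(-2)*conj(1) + 3*(2)*conj(-1) + 8*(4)*conj(0) + 6*(-2)*conj(-1)]
      = (1/24)[(30) + (-12) + (-6) + (0) + (12)] = 24/24 = 1
  <chi_rho, chi_5> = (1/24)[1*(10)*conj(3) + 6*(-2)*conj(-1) + 3*(2)*conj(-1) + 8*(4)*conj(0) + 6*(-2)*conj(1)]
      = (1/24)[(30) + (12) + (-6) + (0) + (-12)] = 24/24 = 1
Dimension check: dim(rho) = sum (mult * dim) = 1*1 + 3*1 + 0*2 + 1*3 + 1*3 = 10 = chi_rho(e) = 10.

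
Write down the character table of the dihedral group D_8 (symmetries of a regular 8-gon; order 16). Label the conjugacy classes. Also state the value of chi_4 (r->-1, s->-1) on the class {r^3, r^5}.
Conjugacy classes: {e} of size 1, {r^4} of size 1, {r^1, r^7} of size 2, {r^2, r^6} of size 2, {r^3, r^5} of size 2, {s, sr^2, ...} of size 4, {sr, sr^3, ...} of size 4.
Character table:
  irrep \ class              {e} (size 1)  {r^4} (size 1)  {r^1, r^7} (size 2)  {r^2, r^6} (size 2)  {r^3, r^5} (size 2)  {s, sr^2, ...} (size 4)  {sr, sr^3, ...} (size 4)
  chi_1 (triv)               1             1               1                    1                    1                    1                        1                       
  chi_2 (sign: r->1, s->-1)  1             1               1                    1                    1                    -1                       -1                      
  chi_3 (r->-1, s->1)        1             1               -1                   1                    -1                   1                        -1                      
  chi_4 (r->-1, s->-1)       1             1               -1                   1                    -1                   -1                       1                       
  chi_5 (2d, j=1)            2             -2              sqrt(2)              0                    -sqrt(2)             0                        0                       
  chi_6 (2d, j=2)            2             2               0                    -2                   0                    0                        0                       
  chi_7 (2d, j=3)            2             -2              -sqrt(2)             0                    sqrt(2)              0                        0                       

Spot check: chi_4 (r->-1, s->-1) on {r^3, r^5} = -1.

Justification: D_8 has order 2*8 = 16 with 7 conjugacy classes, hence 7 irreducibles. Sum of squared dims 1 + 1 + 1 + 1 + 4 + 4 + 4 = 16 = |G|. Linear characters come from the abelianisation; the 2-dimensional irreps have character r^k -> 2*cos(2*pi*j*k/8), reflections -> 0.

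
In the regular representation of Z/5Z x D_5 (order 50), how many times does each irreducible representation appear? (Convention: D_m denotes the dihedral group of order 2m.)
Each irreducible V_i of dimension d_i appears with multiplicity d_i, i.e. rho_reg = (direct sum over all irreducibles V_i) d_i V_i. The irreducible dimensions for Z/5Z x D_5 are 1, 1, 1, 1, 1, 1, 1, 1, 1, 1, 2, 2, 2, 2, 2, 2, 2, 2, 2, 2: 10 irreducibles of dimension 1, each with multiplicity 1; 10 irreducibles of dimension 2, each with multiplicity 2. Total dimension 10*1*1 + 10*2*2 = 50 = |G|.

Derivation: General theorem: in the regular representation of a finite group G, each irreducible appears with multiplicity equal to its dimension. Check: dim(rho_reg) = sum d_i^2 = 1 + 1 + 1 + 1 + 1 + 1 + 1 + 1 + 1 + 1 + 4 + 4 + 4 + 4 + 4 + 4 + 4 + 4 + 4 + 4 = 50 = |G|.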